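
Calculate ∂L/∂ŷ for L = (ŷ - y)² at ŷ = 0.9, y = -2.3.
∂L/∂ŷ = 6.4

∂L/∂ŷ = 2(ŷ - y) = 2(0.9 - -2.3) = 2(3.2) = 6.4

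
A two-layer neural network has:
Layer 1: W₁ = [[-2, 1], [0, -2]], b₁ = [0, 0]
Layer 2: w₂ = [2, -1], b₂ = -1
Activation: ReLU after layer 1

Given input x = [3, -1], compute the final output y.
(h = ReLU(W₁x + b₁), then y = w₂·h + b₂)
y = -3

Layer 1 pre-activation: z₁ = [-7, 2]
After ReLU: h = [0, 2]
Layer 2 output: y = 2×0 + -1×2 + -1 = -3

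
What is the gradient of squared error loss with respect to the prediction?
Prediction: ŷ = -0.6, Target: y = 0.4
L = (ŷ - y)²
∂L/∂ŷ = -2.0

∂L/∂ŷ = 2(ŷ - y) = 2(-0.6 - 0.4) = 2(-1.0) = -2.0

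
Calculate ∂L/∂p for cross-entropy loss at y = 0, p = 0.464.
∂L/∂p = 1.866

∂L/∂p = -y/p + (1-y)/(1-p) = 0 + 1/0.536 = 1.866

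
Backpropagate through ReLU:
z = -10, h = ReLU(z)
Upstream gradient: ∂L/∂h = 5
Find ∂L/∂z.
∂L/∂z = 0

h = ReLU(-10) = 0
Since z < 0: ∂h/∂z = 0
∂L/∂z = ∂L/∂h · ∂h/∂z = 5 × 0 = 0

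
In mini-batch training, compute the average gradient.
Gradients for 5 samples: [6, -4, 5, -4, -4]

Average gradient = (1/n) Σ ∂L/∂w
Average gradient = -0.2

Average = (1/5)(6 + -4 + 5 + -4 + -4) = -1/5 = -0.2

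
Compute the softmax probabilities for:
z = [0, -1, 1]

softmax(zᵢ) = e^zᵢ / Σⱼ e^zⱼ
p = [0.2447, 0.09, 0.6652]

exp(z) = [1, 0.3679, 2.718]
Sum = 4.086
p = [0.2447, 0.09, 0.6652]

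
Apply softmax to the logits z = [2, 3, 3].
p = [0.1554, 0.4223, 0.4223]

exp(z) = [7.389, 20.09, 20.09]
Sum = 47.56
p = [0.1554, 0.4223, 0.4223]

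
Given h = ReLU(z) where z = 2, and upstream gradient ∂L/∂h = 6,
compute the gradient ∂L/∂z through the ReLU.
∂L/∂z = 6

h = ReLU(2) = 2
Since z > 0: ∂h/∂z = 1
∂L/∂z = ∂L/∂h · ∂h/∂z = 6 × 1 = 6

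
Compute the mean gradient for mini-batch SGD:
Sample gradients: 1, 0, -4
Average gradient = -1

Average = (1/3)(1 + 0 + -4) = -3/3 = -1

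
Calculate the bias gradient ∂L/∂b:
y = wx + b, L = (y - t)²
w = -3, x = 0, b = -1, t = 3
∂L/∂b = -8

y = wx + b = (-3)(0) + -1 = -1
∂L/∂y = 2(y - t) = 2(-1 - 3) = -8
∂y/∂b = 1
∂L/∂b = ∂L/∂y · ∂y/∂b = -8 × 1 = -8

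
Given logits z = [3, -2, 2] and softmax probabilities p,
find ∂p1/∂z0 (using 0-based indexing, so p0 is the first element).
∂p1/∂z0 = -0.003566

p = softmax(z) = [0.7275, 0.004902, 0.2676]
p1 = 0.004902, p0 = 0.7275

∂p1/∂z0 = -p1 × p0 = -0.004902 × 0.7275 = -0.003566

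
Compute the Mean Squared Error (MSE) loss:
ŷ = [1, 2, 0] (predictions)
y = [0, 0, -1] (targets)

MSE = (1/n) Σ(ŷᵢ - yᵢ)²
MSE = 2

MSE = (1/3)((1-0)² + (2-0)² + (0--1)²) = (1/3)(1 + 4 + 1) = 2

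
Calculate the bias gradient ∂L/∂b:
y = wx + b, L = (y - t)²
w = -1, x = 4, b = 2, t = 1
∂L/∂b = -6

y = wx + b = (-1)(4) + 2 = -2
∂L/∂y = 2(y - t) = 2(-2 - 1) = -6
∂y/∂b = 1
∂L/∂b = ∂L/∂y · ∂y/∂b = -6 × 1 = -6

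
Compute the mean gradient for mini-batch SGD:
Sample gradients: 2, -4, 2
Average gradient = 0

Average = (1/3)(2 + -4 + 2) = 0/3 = 0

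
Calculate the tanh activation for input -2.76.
-0.992

tanh(-2.76) = (e^(-2.76) - e^(2.76))/(e^(-2.76) + e^(2.76)) = -0.992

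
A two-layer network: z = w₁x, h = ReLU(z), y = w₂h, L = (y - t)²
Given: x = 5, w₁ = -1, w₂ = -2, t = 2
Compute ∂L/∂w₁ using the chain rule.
∂L/∂w₁ = 0

Forward pass:
z = w₁x = -1×5 = -5
h = ReLU(-5) = 0
y = w₂h = -2×0 = 0

Backward pass:
∂L/∂y = 2(y - t) = 2(0 - 2) = -4
∂y/∂h = w₂ = -2
∂h/∂z = 0 (ReLU derivative)
∂z/∂w₁ = x = 5

∂L/∂w₁ = -4 × -2 × 0 × 5 = 0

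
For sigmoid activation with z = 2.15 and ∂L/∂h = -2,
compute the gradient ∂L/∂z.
∂L/∂z = -0.1869

σ(2.15) = 0.8957
σ'(2.15) = σ(2.15)(1 - σ(2.15)) = 0.8957 × 0.1043 = 0.09345
∂L/∂z = ∂L/∂h · σ'(z) = -2 × 0.09345 = -0.1869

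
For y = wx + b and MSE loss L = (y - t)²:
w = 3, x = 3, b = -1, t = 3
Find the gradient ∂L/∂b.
∂L/∂b = 10

y = wx + b = (3)(3) + -1 = 8
∂L/∂y = 2(y - t) = 2(8 - 3) = 10
∂y/∂b = 1
∂L/∂b = ∂L/∂y · ∂y/∂b = 10 × 1 = 10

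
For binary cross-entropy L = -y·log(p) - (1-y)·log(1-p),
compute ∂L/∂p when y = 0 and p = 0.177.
∂L/∂p = 1.215

∂L/∂p = -y/p + (1-y)/(1-p) = 0 + 1/0.823 = 1.215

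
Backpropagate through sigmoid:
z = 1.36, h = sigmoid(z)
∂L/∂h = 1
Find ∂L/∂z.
∂L/∂z = 0.1625

σ(1.36) = 0.7958
σ'(1.36) = σ(1.36)(1 - σ(1.36)) = 0.7958 × 0.2042 = 0.1625
∂L/∂z = ∂L/∂h · σ'(z) = 1 × 0.1625 = 0.1625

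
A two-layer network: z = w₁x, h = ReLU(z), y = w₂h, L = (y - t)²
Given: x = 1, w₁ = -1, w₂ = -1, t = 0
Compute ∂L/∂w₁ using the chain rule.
∂L/∂w₁ = 0

Forward pass:
z = w₁x = -1×1 = -1
h = ReLU(-1) = 0
y = w₂h = -1×0 = 0

Backward pass:
∂L/∂y = 2(y - t) = 2(0 - 0) = 0
∂y/∂h = w₂ = -1
∂h/∂z = 0 (ReLU derivative)
∂z/∂w₁ = x = 1

∂L/∂w₁ = 0 × -1 × 0 × 1 = 0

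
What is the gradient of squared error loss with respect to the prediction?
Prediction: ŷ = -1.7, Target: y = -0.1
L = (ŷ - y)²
∂L/∂ŷ = -3.2

∂L/∂ŷ = 2(ŷ - y) = 2(-1.7 - -0.1) = 2(-1.6) = -3.2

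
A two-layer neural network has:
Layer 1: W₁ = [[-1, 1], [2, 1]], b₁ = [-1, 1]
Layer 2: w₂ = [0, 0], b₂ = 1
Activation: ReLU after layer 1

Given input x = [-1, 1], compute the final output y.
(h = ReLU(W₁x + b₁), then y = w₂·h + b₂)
y = 1

Layer 1 pre-activation: z₁ = [1, 0]
After ReLU: h = [1, 0]
Layer 2 output: y = 0×1 + 0×0 + 1 = 1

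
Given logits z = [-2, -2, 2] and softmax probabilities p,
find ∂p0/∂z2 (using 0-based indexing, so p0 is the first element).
∂p0/∂z2 = -0.01704

p = softmax(z) = [0.01767, 0.01767, 0.9647]
p0 = 0.01767, p2 = 0.9647

∂p0/∂z2 = -p0 × p2 = -0.01767 × 0.9647 = -0.01704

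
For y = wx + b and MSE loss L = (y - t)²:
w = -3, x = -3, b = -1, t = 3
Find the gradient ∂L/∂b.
∂L/∂b = 10

y = wx + b = (-3)(-3) + -1 = 8
∂L/∂y = 2(y - t) = 2(8 - 3) = 10
∂y/∂b = 1
∂L/∂b = ∂L/∂y · ∂y/∂b = 10 × 1 = 10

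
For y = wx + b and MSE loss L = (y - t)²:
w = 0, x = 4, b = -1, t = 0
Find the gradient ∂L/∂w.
∂L/∂w = -8

y = wx + b = (0)(4) + -1 = -1
∂L/∂y = 2(y - t) = 2(-1 - 0) = -2
∂y/∂w = x = 4
∂L/∂w = ∂L/∂y · ∂y/∂w = -2 × 4 = -8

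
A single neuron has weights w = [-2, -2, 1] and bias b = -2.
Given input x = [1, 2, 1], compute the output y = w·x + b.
y = -7

y = (-2)(1) + (-2)(2) + (1)(1) + -2 = -7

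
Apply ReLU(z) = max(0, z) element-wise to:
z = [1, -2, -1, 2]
h = [1, 0, 0, 2]

ReLU applied element-wise: max(0,1)=1, max(0,-2)=0, max(0,-1)=0, max(0,2)=2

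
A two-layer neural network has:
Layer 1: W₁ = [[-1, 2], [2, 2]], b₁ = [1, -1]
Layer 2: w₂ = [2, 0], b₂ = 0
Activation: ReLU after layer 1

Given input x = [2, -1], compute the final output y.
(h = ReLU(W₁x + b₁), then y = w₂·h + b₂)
y = 0

Layer 1 pre-activation: z₁ = [-3, 1]
After ReLU: h = [0, 1]
Layer 2 output: y = 2×0 + 0×1 + 0 = 0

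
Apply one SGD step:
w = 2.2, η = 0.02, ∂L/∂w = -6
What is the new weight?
w_new = 2.32

w_new = w - η·∂L/∂w = 2.2 - 0.02×(-6) = 2.2 - (-0.12) = 2.32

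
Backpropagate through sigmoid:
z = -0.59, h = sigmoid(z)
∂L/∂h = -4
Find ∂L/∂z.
∂L/∂z = -0.9178

σ(-0.59) = 0.3566
σ'(-0.59) = σ(-0.59)(1 - σ(-0.59)) = 0.3566 × 0.6434 = 0.2294
∂L/∂z = ∂L/∂h · σ'(z) = -4 × 0.2294 = -0.9178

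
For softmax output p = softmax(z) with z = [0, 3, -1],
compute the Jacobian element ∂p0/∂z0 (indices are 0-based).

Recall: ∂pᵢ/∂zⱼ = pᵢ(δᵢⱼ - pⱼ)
∂p0/∂z0 = 0.04444

p = softmax(z) = [0.04661, 0.9362, 0.01715]
p0 = 0.04661

∂p0/∂z0 = p0(1 - p0) = 0.04661 × (1 - 0.04661) = 0.04444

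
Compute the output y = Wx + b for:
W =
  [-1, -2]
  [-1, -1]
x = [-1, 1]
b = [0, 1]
y = [-1, 1]

Wx = [-1×-1 + -2×1, -1×-1 + -1×1]
   = [-1, 0]
y = Wx + b = [-1 + 0, 0 + 1] = [-1, 1]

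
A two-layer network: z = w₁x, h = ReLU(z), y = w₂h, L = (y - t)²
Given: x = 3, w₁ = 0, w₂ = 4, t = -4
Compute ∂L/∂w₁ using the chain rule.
∂L/∂w₁ = 0

Forward pass:
z = w₁x = 0×3 = 0
h = ReLU(0) = 0
y = w₂h = 4×0 = 0

Backward pass:
∂L/∂y = 2(y - t) = 2(0 - -4) = 8
∂y/∂h = w₂ = 4
∂h/∂z = 0 (ReLU derivative)
∂z/∂w₁ = x = 3

∂L/∂w₁ = 8 × 4 × 0 × 3 = 0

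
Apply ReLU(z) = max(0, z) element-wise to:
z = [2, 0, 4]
h = [2, 0, 4]

ReLU applied element-wise: max(0,2)=2, max(0,0)=0, max(0,4)=4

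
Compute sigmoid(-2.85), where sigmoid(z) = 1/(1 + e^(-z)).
0.05468

sigmoid(-2.85) = 1/(1 + e^(2.85)) = 1/(1 + 17.29) = 0.05468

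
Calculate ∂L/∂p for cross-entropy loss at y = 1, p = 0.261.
∂L/∂p = -3.831

∂L/∂p = -y/p + (1-y)/(1-p) = -1/0.261 + 0 = -3.831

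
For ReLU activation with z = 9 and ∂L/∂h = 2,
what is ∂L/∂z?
∂L/∂z = 2

h = ReLU(9) = 9
Since z > 0: ∂h/∂z = 1
∂L/∂z = ∂L/∂h · ∂h/∂z = 2 × 1 = 2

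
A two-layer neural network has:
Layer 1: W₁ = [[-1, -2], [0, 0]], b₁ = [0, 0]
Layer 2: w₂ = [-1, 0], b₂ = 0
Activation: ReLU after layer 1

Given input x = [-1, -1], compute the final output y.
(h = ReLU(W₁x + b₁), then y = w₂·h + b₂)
y = -3

Layer 1 pre-activation: z₁ = [3, 0]
After ReLU: h = [3, 0]
Layer 2 output: y = -1×3 + 0×0 + 0 = -3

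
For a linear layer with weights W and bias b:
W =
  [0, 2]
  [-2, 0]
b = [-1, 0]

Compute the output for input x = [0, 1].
y = [1, 0]

Wx = [0×0 + 2×1, -2×0 + 0×1]
   = [2, 0]
y = Wx + b = [2 + -1, 0 + 0] = [1, 0]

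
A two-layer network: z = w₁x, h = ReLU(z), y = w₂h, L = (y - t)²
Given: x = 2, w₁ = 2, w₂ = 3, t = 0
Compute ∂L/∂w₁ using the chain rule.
∂L/∂w₁ = 144

Forward pass:
z = w₁x = 2×2 = 4
h = ReLU(4) = 4
y = w₂h = 3×4 = 12

Backward pass:
∂L/∂y = 2(y - t) = 2(12 - 0) = 24
∂y/∂h = w₂ = 3
∂h/∂z = 1 (ReLU derivative)
∂z/∂w₁ = x = 2

∂L/∂w₁ = 24 × 3 × 1 × 2 = 144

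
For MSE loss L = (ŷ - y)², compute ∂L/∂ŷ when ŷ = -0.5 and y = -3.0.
∂L/∂ŷ = 5.0

∂L/∂ŷ = 2(ŷ - y) = 2(-0.5 - -3.0) = 2(2.5) = 5.0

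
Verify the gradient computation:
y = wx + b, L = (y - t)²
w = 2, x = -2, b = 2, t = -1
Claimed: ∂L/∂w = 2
Incorrect

y = (2)(-2) + 2 = -2
∂L/∂y = 2(y - t) = 2(-2 - -1) = -2
∂y/∂w = x = -2
∂L/∂w = -2 × -2 = 4

Claimed value: 2
Incorrect: The correct gradient is 4.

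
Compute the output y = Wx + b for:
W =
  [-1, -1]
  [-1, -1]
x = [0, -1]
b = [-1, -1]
y = [0, 0]

Wx = [-1×0 + -1×-1, -1×0 + -1×-1]
   = [1, 1]
y = Wx + b = [1 + -1, 1 + -1] = [0, 0]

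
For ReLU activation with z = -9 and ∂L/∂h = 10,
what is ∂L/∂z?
∂L/∂z = 0

h = ReLU(-9) = 0
Since z < 0: ∂h/∂z = 0
∂L/∂z = ∂L/∂h · ∂h/∂z = 10 × 0 = 0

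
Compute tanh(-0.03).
-0.02999

tanh(-0.03) = (e^(-0.03) - e^(0.03))/(e^(-0.03) + e^(0.03)) = -0.02999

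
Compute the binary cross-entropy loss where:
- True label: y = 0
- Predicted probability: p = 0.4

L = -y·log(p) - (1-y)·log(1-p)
L = 0.5108

L = -0·log(0.4) - 1·log(0.6) = -log(0.6) = 0.5108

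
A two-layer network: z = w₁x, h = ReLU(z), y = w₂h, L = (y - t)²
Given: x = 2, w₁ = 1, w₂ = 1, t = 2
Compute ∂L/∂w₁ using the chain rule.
∂L/∂w₁ = 0

Forward pass:
z = w₁x = 1×2 = 2
h = ReLU(2) = 2
y = w₂h = 1×2 = 2

Backward pass:
∂L/∂y = 2(y - t) = 2(2 - 2) = 0
∂y/∂h = w₂ = 1
∂h/∂z = 1 (ReLU derivative)
∂z/∂w₁ = x = 2

∂L/∂w₁ = 0 × 1 × 1 × 2 = 0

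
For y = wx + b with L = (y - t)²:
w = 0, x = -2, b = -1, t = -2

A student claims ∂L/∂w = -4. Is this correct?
Correct

y = (0)(-2) + -1 = -1
∂L/∂y = 2(y - t) = 2(-1 - -2) = 2
∂y/∂w = x = -2
∂L/∂w = 2 × -2 = -4

Claimed value: -4
Correct: The correct gradient is -4.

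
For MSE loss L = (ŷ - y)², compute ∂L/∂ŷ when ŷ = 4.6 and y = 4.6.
∂L/∂ŷ = 0.0

∂L/∂ŷ = 2(ŷ - y) = 2(4.6 - 4.6) = 2(0.0) = 0.0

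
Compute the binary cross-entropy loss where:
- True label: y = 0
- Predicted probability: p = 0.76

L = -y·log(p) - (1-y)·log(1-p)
L = 1.427

L = -0·log(0.76) - 1·log(0.24) = -log(0.24) = 1.427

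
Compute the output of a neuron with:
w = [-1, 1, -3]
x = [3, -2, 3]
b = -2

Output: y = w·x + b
y = -16

y = (-1)(3) + (1)(-2) + (-3)(3) + -2 = -16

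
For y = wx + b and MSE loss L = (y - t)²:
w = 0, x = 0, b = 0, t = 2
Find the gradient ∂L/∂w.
∂L/∂w = 0

y = wx + b = (0)(0) + 0 = 0
∂L/∂y = 2(y - t) = 2(0 - 2) = -4
∂y/∂w = x = 0
∂L/∂w = ∂L/∂y · ∂y/∂w = -4 × 0 = 0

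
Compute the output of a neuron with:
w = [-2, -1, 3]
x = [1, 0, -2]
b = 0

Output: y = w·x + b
y = -8

y = (-2)(1) + (-1)(0) + (3)(-2) + 0 = -8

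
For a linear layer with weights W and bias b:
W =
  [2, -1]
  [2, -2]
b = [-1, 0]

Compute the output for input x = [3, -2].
y = [7, 10]

Wx = [2×3 + -1×-2, 2×3 + -2×-2]
   = [8, 10]
y = Wx + b = [8 + -1, 10 + 0] = [7, 10]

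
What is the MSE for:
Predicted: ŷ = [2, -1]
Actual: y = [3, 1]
MSE = 2.5

MSE = (1/2)((2-3)² + (-1-1)²) = (1/2)(1 + 4) = 2.5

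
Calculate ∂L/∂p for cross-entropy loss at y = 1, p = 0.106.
∂L/∂p = -9.434

∂L/∂p = -y/p + (1-y)/(1-p) = -1/0.106 + 0 = -9.434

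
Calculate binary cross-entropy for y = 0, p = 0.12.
L = 0.1278

L = -0·log(0.12) - 1·log(0.88) = -log(0.88) = 0.1278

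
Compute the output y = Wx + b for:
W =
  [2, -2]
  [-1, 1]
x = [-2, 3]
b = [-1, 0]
y = [-11, 5]

Wx = [2×-2 + -2×3, -1×-2 + 1×3]
   = [-10, 5]
y = Wx + b = [-10 + -1, 5 + 0] = [-11, 5]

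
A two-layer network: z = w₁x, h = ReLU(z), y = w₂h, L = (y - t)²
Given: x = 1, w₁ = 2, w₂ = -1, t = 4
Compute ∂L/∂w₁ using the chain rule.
∂L/∂w₁ = 12

Forward pass:
z = w₁x = 2×1 = 2
h = ReLU(2) = 2
y = w₂h = -1×2 = -2

Backward pass:
∂L/∂y = 2(y - t) = 2(-2 - 4) = -12
∂y/∂h = w₂ = -1
∂h/∂z = 1 (ReLU derivative)
∂z/∂w₁ = x = 1

∂L/∂w₁ = -12 × -1 × 1 × 1 = 12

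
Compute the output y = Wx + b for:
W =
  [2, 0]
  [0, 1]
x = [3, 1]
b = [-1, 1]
y = [5, 2]

Wx = [2×3 + 0×1, 0×3 + 1×1]
   = [6, 1]
y = Wx + b = [6 + -1, 1 + 1] = [5, 2]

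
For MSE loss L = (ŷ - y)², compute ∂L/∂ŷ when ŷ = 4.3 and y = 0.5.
∂L/∂ŷ = 7.6

∂L/∂ŷ = 2(ŷ - y) = 2(4.3 - 0.5) = 2(3.8) = 7.6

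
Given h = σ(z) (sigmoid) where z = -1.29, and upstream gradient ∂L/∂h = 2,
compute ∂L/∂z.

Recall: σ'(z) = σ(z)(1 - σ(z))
∂L/∂z = 0.3385

σ(-1.29) = 0.2159
σ'(-1.29) = σ(-1.29)(1 - σ(-1.29)) = 0.2159 × 0.7841 = 0.1693
∂L/∂z = ∂L/∂h · σ'(z) = 2 × 0.1693 = 0.3385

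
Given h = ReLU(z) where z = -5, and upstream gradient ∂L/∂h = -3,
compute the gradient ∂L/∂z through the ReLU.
∂L/∂z = 0

h = ReLU(-5) = 0
Since z < 0: ∂h/∂z = 0
∂L/∂z = ∂L/∂h · ∂h/∂z = -3 × 0 = 0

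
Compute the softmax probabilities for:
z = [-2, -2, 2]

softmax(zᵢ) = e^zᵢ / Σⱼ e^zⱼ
p = [0.0177, 0.0177, 0.9647]

exp(z) = [0.1353, 0.1353, 7.389]
Sum = 7.66
p = [0.0177, 0.0177, 0.9647]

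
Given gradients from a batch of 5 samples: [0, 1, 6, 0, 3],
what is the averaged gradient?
Average gradient = 2

Average = (1/5)(0 + 1 + 6 + 0 + 3) = 10/5 = 2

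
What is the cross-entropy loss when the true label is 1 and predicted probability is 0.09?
L = 2.408

L = -1·log(0.09) - 0·log(0.91) = -log(0.09) = 2.408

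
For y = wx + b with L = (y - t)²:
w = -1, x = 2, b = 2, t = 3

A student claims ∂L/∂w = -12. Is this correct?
Correct

y = (-1)(2) + 2 = 0
∂L/∂y = 2(y - t) = 2(0 - 3) = -6
∂y/∂w = x = 2
∂L/∂w = -6 × 2 = -12

Claimed value: -12
Correct: The correct gradient is -12.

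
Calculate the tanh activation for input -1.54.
-0.9121

tanh(-1.54) = (e^(-1.54) - e^(1.54))/(e^(-1.54) + e^(1.54)) = -0.9121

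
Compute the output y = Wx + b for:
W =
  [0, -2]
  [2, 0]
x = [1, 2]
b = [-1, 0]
y = [-5, 2]

Wx = [0×1 + -2×2, 2×1 + 0×2]
   = [-4, 2]
y = Wx + b = [-4 + -1, 2 + 0] = [-5, 2]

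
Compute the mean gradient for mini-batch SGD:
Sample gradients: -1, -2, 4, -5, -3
Average gradient = -1.4

Average = (1/5)(-1 + -2 + 4 + -5 + -3) = -7/5 = -1.4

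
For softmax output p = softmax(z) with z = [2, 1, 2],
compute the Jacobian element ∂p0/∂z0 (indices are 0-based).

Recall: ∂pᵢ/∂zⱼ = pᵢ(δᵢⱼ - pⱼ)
∂p0/∂z0 = 0.244

p = softmax(z) = [0.4223, 0.1554, 0.4223]
p0 = 0.4223

∂p0/∂z0 = p0(1 - p0) = 0.4223 × (1 - 0.4223) = 0.244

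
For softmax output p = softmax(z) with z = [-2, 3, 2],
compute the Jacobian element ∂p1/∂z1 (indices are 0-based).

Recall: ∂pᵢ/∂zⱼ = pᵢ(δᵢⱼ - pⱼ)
∂p1/∂z1 = 0.1983

p = softmax(z) = [0.004902, 0.7275, 0.2676]
p1 = 0.7275

∂p1/∂z1 = p1(1 - p1) = 0.7275 × (1 - 0.7275) = 0.1983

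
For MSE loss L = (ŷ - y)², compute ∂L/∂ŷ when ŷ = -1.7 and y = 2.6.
∂L/∂ŷ = -8.6

∂L/∂ŷ = 2(ŷ - y) = 2(-1.7 - 2.6) = 2(-4.3) = -8.6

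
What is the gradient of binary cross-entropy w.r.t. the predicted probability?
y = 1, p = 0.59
∂L/∂p = -1.695

∂L/∂p = -y/p + (1-y)/(1-p) = -1/0.59 + 0 = -1.695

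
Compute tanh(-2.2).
-0.9757

tanh(-2.2) = (e^(-2.2) - e^(2.2))/(e^(-2.2) + e^(2.2)) = -0.9757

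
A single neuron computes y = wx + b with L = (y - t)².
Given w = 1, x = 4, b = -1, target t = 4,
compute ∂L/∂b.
∂L/∂b = -2

y = wx + b = (1)(4) + -1 = 3
∂L/∂y = 2(y - t) = 2(3 - 4) = -2
∂y/∂b = 1
∂L/∂b = ∂L/∂y · ∂y/∂b = -2 × 1 = -2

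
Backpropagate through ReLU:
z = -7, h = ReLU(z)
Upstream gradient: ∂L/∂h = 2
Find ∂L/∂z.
∂L/∂z = 0

h = ReLU(-7) = 0
Since z < 0: ∂h/∂z = 0
∂L/∂z = ∂L/∂h · ∂h/∂z = 2 × 0 = 0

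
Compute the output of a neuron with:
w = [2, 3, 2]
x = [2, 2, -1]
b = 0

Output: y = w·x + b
y = 8

y = (2)(2) + (3)(2) + (2)(-1) + 0 = 8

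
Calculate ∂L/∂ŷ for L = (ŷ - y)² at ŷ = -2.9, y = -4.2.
∂L/∂ŷ = 2.6

∂L/∂ŷ = 2(ŷ - y) = 2(-2.9 - -4.2) = 2(1.3) = 2.6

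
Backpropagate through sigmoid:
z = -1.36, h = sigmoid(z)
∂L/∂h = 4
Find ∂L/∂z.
∂L/∂z = 0.6501

σ(-1.36) = 0.2042
σ'(-1.36) = σ(-1.36)(1 - σ(-1.36)) = 0.2042 × 0.7958 = 0.1625
∂L/∂z = ∂L/∂h · σ'(z) = 4 × 0.1625 = 0.6501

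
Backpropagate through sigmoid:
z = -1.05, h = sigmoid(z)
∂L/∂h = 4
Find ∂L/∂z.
∂L/∂z = 0.7681

σ(-1.05) = 0.2592
σ'(-1.05) = σ(-1.05)(1 - σ(-1.05)) = 0.2592 × 0.7408 = 0.192
∂L/∂z = ∂L/∂h · σ'(z) = 4 × 0.192 = 0.7681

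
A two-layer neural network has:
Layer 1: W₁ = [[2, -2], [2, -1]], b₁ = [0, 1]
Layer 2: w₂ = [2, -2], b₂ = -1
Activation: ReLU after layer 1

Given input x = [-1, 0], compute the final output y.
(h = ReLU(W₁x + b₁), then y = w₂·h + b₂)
y = -1

Layer 1 pre-activation: z₁ = [-2, -1]
After ReLU: h = [0, 0]
Layer 2 output: y = 2×0 + -2×0 + -1 = -1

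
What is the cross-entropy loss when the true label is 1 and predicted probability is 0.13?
L = 2.04

L = -1·log(0.13) - 0·log(0.87) = -log(0.13) = 2.04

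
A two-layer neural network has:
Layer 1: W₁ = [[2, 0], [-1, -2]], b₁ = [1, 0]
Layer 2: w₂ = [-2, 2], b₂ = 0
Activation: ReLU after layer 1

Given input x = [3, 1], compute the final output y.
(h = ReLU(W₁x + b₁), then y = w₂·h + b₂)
y = -14

Layer 1 pre-activation: z₁ = [7, -5]
After ReLU: h = [7, 0]
Layer 2 output: y = -2×7 + 2×0 + 0 = -14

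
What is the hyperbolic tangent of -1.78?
-0.9447

tanh(-1.78) = (e^(-1.78) - e^(1.78))/(e^(-1.78) + e^(1.78)) = -0.9447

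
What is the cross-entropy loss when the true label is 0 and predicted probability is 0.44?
L = 0.5798

L = -0·log(0.44) - 1·log(0.56) = -log(0.56) = 0.5798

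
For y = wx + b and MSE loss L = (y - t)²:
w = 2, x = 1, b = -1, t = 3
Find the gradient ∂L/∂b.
∂L/∂b = -4

y = wx + b = (2)(1) + -1 = 1
∂L/∂y = 2(y - t) = 2(1 - 3) = -4
∂y/∂b = 1
∂L/∂b = ∂L/∂y · ∂y/∂b = -4 × 1 = -4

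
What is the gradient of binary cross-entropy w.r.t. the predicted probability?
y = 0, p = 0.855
∂L/∂p = 6.897

∂L/∂p = -y/p + (1-y)/(1-p) = 0 + 1/0.145 = 6.897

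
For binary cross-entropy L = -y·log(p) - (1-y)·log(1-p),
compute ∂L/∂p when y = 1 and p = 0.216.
∂L/∂p = -4.63

∂L/∂p = -y/p + (1-y)/(1-p) = -1/0.216 + 0 = -4.63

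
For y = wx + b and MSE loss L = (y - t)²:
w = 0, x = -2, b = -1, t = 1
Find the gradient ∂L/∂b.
∂L/∂b = -4

y = wx + b = (0)(-2) + -1 = -1
∂L/∂y = 2(y - t) = 2(-1 - 1) = -4
∂y/∂b = 1
∂L/∂b = ∂L/∂y · ∂y/∂b = -4 × 1 = -4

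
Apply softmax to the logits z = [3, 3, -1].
p = [0.4955, 0.4955, 0.0091]

exp(z) = [20.09, 20.09, 0.3679]
Sum = 40.54
p = [0.4955, 0.4955, 0.0091]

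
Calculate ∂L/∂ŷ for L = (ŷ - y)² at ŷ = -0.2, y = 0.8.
∂L/∂ŷ = -2.0

∂L/∂ŷ = 2(ŷ - y) = 2(-0.2 - 0.8) = 2(-1.0) = -2.0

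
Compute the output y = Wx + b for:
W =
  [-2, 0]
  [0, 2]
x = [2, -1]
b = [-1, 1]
y = [-5, -1]

Wx = [-2×2 + 0×-1, 0×2 + 2×-1]
   = [-4, -2]
y = Wx + b = [-4 + -1, -2 + 1] = [-5, -1]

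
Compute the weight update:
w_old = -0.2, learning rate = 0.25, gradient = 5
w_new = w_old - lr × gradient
w_new = -1.45

w_new = w - η·∂L/∂w = -0.2 - 0.25×(5) = -0.2 - (1.25) = -1.45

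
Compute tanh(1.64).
0.9275

tanh(1.64) = (e^(1.64) - e^(-1.64))/(e^(1.64) + e^(-1.64)) = 0.9275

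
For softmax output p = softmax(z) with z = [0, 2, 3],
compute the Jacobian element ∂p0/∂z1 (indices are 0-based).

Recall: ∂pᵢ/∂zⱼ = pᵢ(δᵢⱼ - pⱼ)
∂p0/∂z1 = -0.009113

p = softmax(z) = [0.03512, 0.2595, 0.7054]
p0 = 0.03512, p1 = 0.2595

∂p0/∂z1 = -p0 × p1 = -0.03512 × 0.2595 = -0.009113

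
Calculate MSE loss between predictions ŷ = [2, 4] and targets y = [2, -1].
MSE = 12.5

MSE = (1/2)((2-2)² + (4--1)²) = (1/2)(0 + 25) = 12.5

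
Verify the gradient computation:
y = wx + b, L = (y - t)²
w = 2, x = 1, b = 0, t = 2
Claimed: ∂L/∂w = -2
Incorrect

y = (2)(1) + 0 = 2
∂L/∂y = 2(y - t) = 2(2 - 2) = 0
∂y/∂w = x = 1
∂L/∂w = 0 × 1 = 0

Claimed value: -2
Incorrect: The correct gradient is 0.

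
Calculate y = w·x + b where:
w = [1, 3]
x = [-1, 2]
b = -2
y = 3

y = (1)(-1) + (3)(2) + -2 = 3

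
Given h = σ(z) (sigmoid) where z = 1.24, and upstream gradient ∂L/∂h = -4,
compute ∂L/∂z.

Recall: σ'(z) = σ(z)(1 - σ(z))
∂L/∂z = -0.6963

σ(1.24) = 0.7756
σ'(1.24) = σ(1.24)(1 - σ(1.24)) = 0.7756 × 0.2244 = 0.1741
∂L/∂z = ∂L/∂h · σ'(z) = -4 × 0.1741 = -0.6963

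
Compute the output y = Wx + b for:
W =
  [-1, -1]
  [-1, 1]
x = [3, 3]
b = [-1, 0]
y = [-7, 0]

Wx = [-1×3 + -1×3, -1×3 + 1×3]
   = [-6, 0]
y = Wx + b = [-6 + -1, 0 + 0] = [-7, 0]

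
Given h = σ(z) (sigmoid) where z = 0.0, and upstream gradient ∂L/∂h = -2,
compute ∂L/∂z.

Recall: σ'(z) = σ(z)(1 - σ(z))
∂L/∂z = -0.5

σ(0.0) = 0.5
σ'(0.0) = σ(0.0)(1 - σ(0.0)) = 0.5 × 0.5 = 0.25
∂L/∂z = ∂L/∂h · σ'(z) = -2 × 0.25 = -0.5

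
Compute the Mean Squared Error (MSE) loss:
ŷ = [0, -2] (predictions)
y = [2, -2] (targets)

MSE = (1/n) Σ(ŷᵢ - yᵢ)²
MSE = 2

MSE = (1/2)((0-2)² + (-2--2)²) = (1/2)(4 + 0) = 2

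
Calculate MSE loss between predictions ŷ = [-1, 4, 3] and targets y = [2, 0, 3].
MSE = 8.333

MSE = (1/3)((-1-2)² + (4-0)² + (3-3)²) = (1/3)(9 + 16 + 0) = 8.333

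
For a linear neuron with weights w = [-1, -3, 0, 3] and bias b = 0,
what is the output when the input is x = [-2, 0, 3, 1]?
y = 5

y = (-1)(-2) + (-3)(0) + (0)(3) + (3)(1) + 0 = 5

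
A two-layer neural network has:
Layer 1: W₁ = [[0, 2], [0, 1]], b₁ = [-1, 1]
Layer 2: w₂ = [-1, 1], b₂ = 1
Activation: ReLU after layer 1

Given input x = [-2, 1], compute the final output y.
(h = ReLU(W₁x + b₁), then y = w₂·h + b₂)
y = 2

Layer 1 pre-activation: z₁ = [1, 2]
After ReLU: h = [1, 2]
Layer 2 output: y = -1×1 + 1×2 + 1 = 2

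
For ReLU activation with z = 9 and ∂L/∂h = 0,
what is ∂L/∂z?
∂L/∂z = 0

h = ReLU(9) = 9
Since z > 0: ∂h/∂z = 1
∂L/∂z = ∂L/∂h · ∂h/∂z = 0 × 1 = 0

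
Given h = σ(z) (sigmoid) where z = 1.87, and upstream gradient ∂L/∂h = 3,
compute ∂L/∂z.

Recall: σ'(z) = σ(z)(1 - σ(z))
∂L/∂z = 0.3471

σ(1.87) = 0.8665
σ'(1.87) = σ(1.87)(1 - σ(1.87)) = 0.8665 × 0.1335 = 0.1157
∂L/∂z = ∂L/∂h · σ'(z) = 3 × 0.1157 = 0.3471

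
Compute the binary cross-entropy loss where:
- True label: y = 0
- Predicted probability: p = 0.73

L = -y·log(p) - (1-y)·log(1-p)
L = 1.309

L = -0·log(0.73) - 1·log(0.27) = -log(0.27) = 1.309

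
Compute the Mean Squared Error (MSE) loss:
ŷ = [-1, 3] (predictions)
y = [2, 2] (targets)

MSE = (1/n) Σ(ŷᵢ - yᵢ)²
MSE = 5

MSE = (1/2)((-1-2)² + (3-2)²) = (1/2)(9 + 1) = 5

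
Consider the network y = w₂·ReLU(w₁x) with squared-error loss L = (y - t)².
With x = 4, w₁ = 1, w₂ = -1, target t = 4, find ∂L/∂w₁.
∂L/∂w₁ = 64

Forward pass:
z = w₁x = 1×4 = 4
h = ReLU(4) = 4
y = w₂h = -1×4 = -4

Backward pass:
∂L/∂y = 2(y - t) = 2(-4 - 4) = -16
∂y/∂h = w₂ = -1
∂h/∂z = 1 (ReLU derivative)
∂z/∂w₁ = x = 4

∂L/∂w₁ = -16 × -1 × 1 × 4 = 64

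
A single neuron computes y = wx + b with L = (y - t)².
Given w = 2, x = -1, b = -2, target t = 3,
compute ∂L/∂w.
∂L/∂w = 14

y = wx + b = (2)(-1) + -2 = -4
∂L/∂y = 2(y - t) = 2(-4 - 3) = -14
∂y/∂w = x = -1
∂L/∂w = ∂L/∂y · ∂y/∂w = -14 × -1 = 14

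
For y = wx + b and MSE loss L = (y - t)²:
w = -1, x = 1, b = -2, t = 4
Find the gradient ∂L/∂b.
∂L/∂b = -14

y = wx + b = (-1)(1) + -2 = -3
∂L/∂y = 2(y - t) = 2(-3 - 4) = -14
∂y/∂b = 1
∂L/∂b = ∂L/∂y · ∂y/∂b = -14 × 1 = -14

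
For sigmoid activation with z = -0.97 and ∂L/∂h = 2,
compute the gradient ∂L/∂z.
∂L/∂z = 0.3986

σ(-0.97) = 0.2749
σ'(-0.97) = σ(-0.97)(1 - σ(-0.97)) = 0.2749 × 0.7251 = 0.1993
∂L/∂z = ∂L/∂h · σ'(z) = 2 × 0.1993 = 0.3986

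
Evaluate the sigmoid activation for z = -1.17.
0.2369

sigmoid(-1.17) = 1/(1 + e^(1.17)) = 1/(1 + 3.222) = 0.2369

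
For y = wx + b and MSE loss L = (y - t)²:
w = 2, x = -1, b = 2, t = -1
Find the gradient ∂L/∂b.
∂L/∂b = 2

y = wx + b = (2)(-1) + 2 = 0
∂L/∂y = 2(y - t) = 2(0 - -1) = 2
∂y/∂b = 1
∂L/∂b = ∂L/∂y · ∂y/∂b = 2 × 1 = 2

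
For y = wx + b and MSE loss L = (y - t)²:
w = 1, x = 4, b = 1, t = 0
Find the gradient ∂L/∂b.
∂L/∂b = 10

y = wx + b = (1)(4) + 1 = 5
∂L/∂y = 2(y - t) = 2(5 - 0) = 10
∂y/∂b = 1
∂L/∂b = ∂L/∂y · ∂y/∂b = 10 × 1 = 10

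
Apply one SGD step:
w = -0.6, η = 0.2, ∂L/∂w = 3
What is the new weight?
w_new = -1.2

w_new = w - η·∂L/∂w = -0.6 - 0.2×(3) = -0.6 - (0.6) = -1.2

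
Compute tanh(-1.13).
-0.811

tanh(-1.13) = (e^(-1.13) - e^(1.13))/(e^(-1.13) + e^(1.13)) = -0.811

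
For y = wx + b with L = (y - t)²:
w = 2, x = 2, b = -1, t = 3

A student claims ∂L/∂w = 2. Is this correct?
Incorrect

y = (2)(2) + -1 = 3
∂L/∂y = 2(y - t) = 2(3 - 3) = 0
∂y/∂w = x = 2
∂L/∂w = 0 × 2 = 0

Claimed value: 2
Incorrect: The correct gradient is 0.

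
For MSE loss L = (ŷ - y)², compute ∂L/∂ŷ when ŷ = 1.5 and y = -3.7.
∂L/∂ŷ = 10.4

∂L/∂ŷ = 2(ŷ - y) = 2(1.5 - -3.7) = 2(5.2) = 10.4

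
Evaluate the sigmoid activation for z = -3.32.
0.03489

sigmoid(-3.32) = 1/(1 + e^(3.32)) = 1/(1 + 27.66) = 0.03489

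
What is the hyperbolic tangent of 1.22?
0.8397

tanh(1.22) = (e^(1.22) - e^(-1.22))/(e^(1.22) + e^(-1.22)) = 0.8397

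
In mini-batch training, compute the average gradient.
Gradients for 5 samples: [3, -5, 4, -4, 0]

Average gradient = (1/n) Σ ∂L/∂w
Average gradient = -0.4

Average = (1/5)(3 + -5 + 4 + -4 + 0) = -2/5 = -0.4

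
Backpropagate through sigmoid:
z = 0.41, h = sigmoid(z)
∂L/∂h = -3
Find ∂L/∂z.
∂L/∂z = -0.7193

σ(0.41) = 0.6011
σ'(0.41) = σ(0.41)(1 - σ(0.41)) = 0.6011 × 0.3989 = 0.2398
∂L/∂z = ∂L/∂h · σ'(z) = -3 × 0.2398 = -0.7193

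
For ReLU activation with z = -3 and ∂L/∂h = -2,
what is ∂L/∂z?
∂L/∂z = 0

h = ReLU(-3) = 0
Since z < 0: ∂h/∂z = 0
∂L/∂z = ∂L/∂h · ∂h/∂z = -2 × 0 = 0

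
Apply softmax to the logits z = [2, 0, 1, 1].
p = [0.5344, 0.0723, 0.1966, 0.1966]

exp(z) = [7.389, 1, 2.718, 2.718]
Sum = 13.83
p = [0.5344, 0.0723, 0.1966, 0.1966]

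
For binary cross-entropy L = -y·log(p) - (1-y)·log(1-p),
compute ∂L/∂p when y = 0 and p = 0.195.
∂L/∂p = 1.242

∂L/∂p = -y/p + (1-y)/(1-p) = 0 + 1/0.805 = 1.242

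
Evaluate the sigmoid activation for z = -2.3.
0.09112

sigmoid(-2.3) = 1/(1 + e^(2.3)) = 1/(1 + 9.974) = 0.09112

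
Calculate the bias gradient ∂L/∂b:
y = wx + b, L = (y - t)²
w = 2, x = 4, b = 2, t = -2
∂L/∂b = 24

y = wx + b = (2)(4) + 2 = 10
∂L/∂y = 2(y - t) = 2(10 - -2) = 24
∂y/∂b = 1
∂L/∂b = ∂L/∂y · ∂y/∂b = 24 × 1 = 24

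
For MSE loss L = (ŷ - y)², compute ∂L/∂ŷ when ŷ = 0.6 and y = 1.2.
∂L/∂ŷ = -1.2

∂L/∂ŷ = 2(ŷ - y) = 2(0.6 - 1.2) = 2(-0.6) = -1.2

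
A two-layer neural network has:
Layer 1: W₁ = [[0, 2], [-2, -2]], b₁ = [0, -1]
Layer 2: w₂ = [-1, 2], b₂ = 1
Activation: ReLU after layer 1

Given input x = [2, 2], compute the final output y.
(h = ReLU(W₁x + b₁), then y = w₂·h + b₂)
y = -3

Layer 1 pre-activation: z₁ = [4, -9]
After ReLU: h = [4, 0]
Layer 2 output: y = -1×4 + 2×0 + 1 = -3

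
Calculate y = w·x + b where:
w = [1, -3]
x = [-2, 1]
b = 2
y = -3

y = (1)(-2) + (-3)(1) + 2 = -3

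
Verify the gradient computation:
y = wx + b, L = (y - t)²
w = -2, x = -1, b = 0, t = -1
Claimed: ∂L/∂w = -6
Correct

y = (-2)(-1) + 0 = 2
∂L/∂y = 2(y - t) = 2(2 - -1) = 6
∂y/∂w = x = -1
∂L/∂w = 6 × -1 = -6

Claimed value: -6
Correct: The correct gradient is -6.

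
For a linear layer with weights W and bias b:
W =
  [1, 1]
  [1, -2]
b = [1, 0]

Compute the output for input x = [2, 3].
y = [6, -4]

Wx = [1×2 + 1×3, 1×2 + -2×3]
   = [5, -4]
y = Wx + b = [5 + 1, -4 + 0] = [6, -4]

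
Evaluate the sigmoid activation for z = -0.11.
0.4725

sigmoid(-0.11) = 1/(1 + e^(0.11)) = 1/(1 + 1.116) = 0.4725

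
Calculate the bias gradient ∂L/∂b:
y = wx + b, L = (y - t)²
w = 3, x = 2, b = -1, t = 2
∂L/∂b = 6

y = wx + b = (3)(2) + -1 = 5
∂L/∂y = 2(y - t) = 2(5 - 2) = 6
∂y/∂b = 1
∂L/∂b = ∂L/∂y · ∂y/∂b = 6 × 1 = 6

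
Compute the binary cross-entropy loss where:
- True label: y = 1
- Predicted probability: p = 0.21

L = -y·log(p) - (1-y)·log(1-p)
L = 1.561

L = -1·log(0.21) - 0·log(0.79) = -log(0.21) = 1.561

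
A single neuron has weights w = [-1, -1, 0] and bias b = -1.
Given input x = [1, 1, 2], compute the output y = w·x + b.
y = -3

y = (-1)(1) + (-1)(1) + (0)(2) + -1 = -3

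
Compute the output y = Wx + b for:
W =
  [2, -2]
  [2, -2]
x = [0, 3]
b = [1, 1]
y = [-5, -5]

Wx = [2×0 + -2×3, 2×0 + -2×3]
   = [-6, -6]
y = Wx + b = [-6 + 1, -6 + 1] = [-5, -5]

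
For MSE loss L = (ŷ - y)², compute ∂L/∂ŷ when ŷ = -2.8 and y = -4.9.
∂L/∂ŷ = 4.2

∂L/∂ŷ = 2(ŷ - y) = 2(-2.8 - -4.9) = 2(2.1) = 4.2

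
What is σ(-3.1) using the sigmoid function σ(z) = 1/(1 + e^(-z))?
0.04311

sigmoid(-3.1) = 1/(1 + e^(3.1)) = 1/(1 + 22.2) = 0.04311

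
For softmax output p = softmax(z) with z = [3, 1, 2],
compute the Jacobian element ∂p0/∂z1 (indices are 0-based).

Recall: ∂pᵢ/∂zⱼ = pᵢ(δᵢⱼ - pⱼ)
∂p0/∂z1 = -0.05989

p = softmax(z) = [0.6652, 0.09003, 0.2447]
p0 = 0.6652, p1 = 0.09003

∂p0/∂z1 = -p0 × p1 = -0.6652 × 0.09003 = -0.05989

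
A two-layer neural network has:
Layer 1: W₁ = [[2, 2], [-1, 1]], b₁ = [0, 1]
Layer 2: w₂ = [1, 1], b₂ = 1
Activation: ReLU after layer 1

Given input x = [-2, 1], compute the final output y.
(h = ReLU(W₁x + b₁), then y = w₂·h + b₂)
y = 5

Layer 1 pre-activation: z₁ = [-2, 4]
After ReLU: h = [0, 4]
Layer 2 output: y = 1×0 + 1×4 + 1 = 5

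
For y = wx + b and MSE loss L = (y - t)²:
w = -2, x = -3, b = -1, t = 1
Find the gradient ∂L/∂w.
∂L/∂w = -24

y = wx + b = (-2)(-3) + -1 = 5
∂L/∂y = 2(y - t) = 2(5 - 1) = 8
∂y/∂w = x = -3
∂L/∂w = ∂L/∂y · ∂y/∂w = 8 × -3 = -24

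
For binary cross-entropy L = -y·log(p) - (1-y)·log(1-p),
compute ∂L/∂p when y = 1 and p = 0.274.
∂L/∂p = -3.65

∂L/∂p = -y/p + (1-y)/(1-p) = -1/0.274 + 0 = -3.65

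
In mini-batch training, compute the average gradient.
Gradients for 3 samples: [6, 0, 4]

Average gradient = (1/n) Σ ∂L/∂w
Average gradient = 3.333

Average = (1/3)(6 + 0 + 4) = 10/3 = 3.333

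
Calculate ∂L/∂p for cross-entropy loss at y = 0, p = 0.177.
∂L/∂p = 1.215

∂L/∂p = -y/p + (1-y)/(1-p) = 0 + 1/0.823 = 1.215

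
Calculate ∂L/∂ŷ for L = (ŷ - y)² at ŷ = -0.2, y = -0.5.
∂L/∂ŷ = 0.6

∂L/∂ŷ = 2(ŷ - y) = 2(-0.2 - -0.5) = 2(0.3) = 0.6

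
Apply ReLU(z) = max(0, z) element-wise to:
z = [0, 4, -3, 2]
h = [0, 4, 0, 2]

ReLU applied element-wise: max(0,0)=0, max(0,4)=4, max(0,-3)=0, max(0,2)=2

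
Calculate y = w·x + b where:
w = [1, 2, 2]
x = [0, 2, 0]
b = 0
y = 4

y = (1)(0) + (2)(2) + (2)(0) + 0 = 4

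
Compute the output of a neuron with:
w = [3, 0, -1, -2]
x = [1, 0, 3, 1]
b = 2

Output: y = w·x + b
y = 0

y = (3)(1) + (0)(0) + (-1)(3) + (-2)(1) + 2 = 0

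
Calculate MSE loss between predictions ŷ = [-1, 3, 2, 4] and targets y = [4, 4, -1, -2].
MSE = 17.75

MSE = (1/4)((-1-4)² + (3-4)² + (2--1)² + (4--2)²) = (1/4)(25 + 1 + 9 + 36) = 17.75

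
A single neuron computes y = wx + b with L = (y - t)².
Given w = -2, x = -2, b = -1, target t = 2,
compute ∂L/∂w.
∂L/∂w = -4

y = wx + b = (-2)(-2) + -1 = 3
∂L/∂y = 2(y - t) = 2(3 - 2) = 2
∂y/∂w = x = -2
∂L/∂w = ∂L/∂y · ∂y/∂w = 2 × -2 = -4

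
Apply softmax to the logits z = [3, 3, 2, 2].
p = [0.3655, 0.3655, 0.1345, 0.1345]

exp(z) = [20.09, 20.09, 7.389, 7.389]
Sum = 54.95
p = [0.3655, 0.3655, 0.1345, 0.1345]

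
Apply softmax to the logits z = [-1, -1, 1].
p = [0.1065, 0.1065, 0.787]

exp(z) = [0.3679, 0.3679, 2.718]
Sum = 3.454
p = [0.1065, 0.1065, 0.787]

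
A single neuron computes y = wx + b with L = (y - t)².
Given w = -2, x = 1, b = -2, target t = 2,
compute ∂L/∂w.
∂L/∂w = -12

y = wx + b = (-2)(1) + -2 = -4
∂L/∂y = 2(y - t) = 2(-4 - 2) = -12
∂y/∂w = x = 1
∂L/∂w = ∂L/∂y · ∂y/∂w = -12 × 1 = -12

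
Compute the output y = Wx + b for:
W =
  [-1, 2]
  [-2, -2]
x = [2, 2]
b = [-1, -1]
y = [1, -9]

Wx = [-1×2 + 2×2, -2×2 + -2×2]
   = [2, -8]
y = Wx + b = [2 + -1, -8 + -1] = [1, -9]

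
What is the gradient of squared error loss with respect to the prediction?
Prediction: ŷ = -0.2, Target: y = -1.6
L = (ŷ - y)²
∂L/∂ŷ = 2.8

∂L/∂ŷ = 2(ŷ - y) = 2(-0.2 - -1.6) = 2(1.4) = 2.8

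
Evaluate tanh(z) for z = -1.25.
-0.8483

tanh(-1.25) = (e^(-1.25) - e^(1.25))/(e^(-1.25) + e^(1.25)) = -0.8483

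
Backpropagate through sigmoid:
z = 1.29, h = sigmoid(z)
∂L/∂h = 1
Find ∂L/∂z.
∂L/∂z = 0.1693

σ(1.29) = 0.7841
σ'(1.29) = σ(1.29)(1 - σ(1.29)) = 0.7841 × 0.2159 = 0.1693
∂L/∂z = ∂L/∂h · σ'(z) = 1 × 0.1693 = 0.1693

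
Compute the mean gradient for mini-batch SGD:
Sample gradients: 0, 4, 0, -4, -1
Average gradient = -0.2

Average = (1/5)(0 + 4 + 0 + -4 + -1) = -1/5 = -0.2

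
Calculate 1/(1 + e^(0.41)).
0.3989

sigmoid(-0.41) = 1/(1 + e^(0.41)) = 1/(1 + 1.507) = 0.3989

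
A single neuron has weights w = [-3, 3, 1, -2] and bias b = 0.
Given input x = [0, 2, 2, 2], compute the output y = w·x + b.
y = 4

y = (-3)(0) + (3)(2) + (1)(2) + (-2)(2) + 0 = 4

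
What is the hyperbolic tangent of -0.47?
-0.4382

tanh(-0.47) = (e^(-0.47) - e^(0.47))/(e^(-0.47) + e^(0.47)) = -0.4382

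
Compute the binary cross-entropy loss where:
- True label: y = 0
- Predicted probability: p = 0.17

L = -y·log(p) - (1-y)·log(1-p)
L = 0.1863

L = -0·log(0.17) - 1·log(0.83) = -log(0.83) = 0.1863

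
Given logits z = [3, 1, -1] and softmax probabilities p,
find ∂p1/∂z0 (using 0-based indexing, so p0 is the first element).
∂p1/∂z0 = -0.1017

p = softmax(z) = [0.8668, 0.1173, 0.01588]
p1 = 0.1173, p0 = 0.8668

∂p1/∂z0 = -p1 × p0 = -0.1173 × 0.8668 = -0.1017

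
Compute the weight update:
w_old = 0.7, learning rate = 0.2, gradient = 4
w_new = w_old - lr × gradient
w_new = -0.1

w_new = w - η·∂L/∂w = 0.7 - 0.2×(4) = 0.7 - (0.8) = -0.1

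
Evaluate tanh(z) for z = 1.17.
0.8243

tanh(1.17) = (e^(1.17) - e^(-1.17))/(e^(1.17) + e^(-1.17)) = 0.8243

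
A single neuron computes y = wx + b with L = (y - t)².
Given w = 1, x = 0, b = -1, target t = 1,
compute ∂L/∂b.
∂L/∂b = -4

y = wx + b = (1)(0) + -1 = -1
∂L/∂y = 2(y - t) = 2(-1 - 1) = -4
∂y/∂b = 1
∂L/∂b = ∂L/∂y · ∂y/∂b = -4 × 1 = -4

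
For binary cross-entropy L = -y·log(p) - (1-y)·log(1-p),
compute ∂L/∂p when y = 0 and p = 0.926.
∂L/∂p = 13.51

∂L/∂p = -y/p + (1-y)/(1-p) = 0 + 1/0.074 = 13.51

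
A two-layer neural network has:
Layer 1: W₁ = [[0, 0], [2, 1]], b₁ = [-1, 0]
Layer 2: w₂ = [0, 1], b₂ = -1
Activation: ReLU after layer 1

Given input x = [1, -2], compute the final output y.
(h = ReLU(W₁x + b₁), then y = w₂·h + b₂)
y = -1

Layer 1 pre-activation: z₁ = [-1, 0]
After ReLU: h = [0, 0]
Layer 2 output: y = 0×0 + 1×0 + -1 = -1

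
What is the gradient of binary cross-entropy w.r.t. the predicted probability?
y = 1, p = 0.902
∂L/∂p = -1.109

∂L/∂p = -y/p + (1-y)/(1-p) = -1/0.902 + 0 = -1.109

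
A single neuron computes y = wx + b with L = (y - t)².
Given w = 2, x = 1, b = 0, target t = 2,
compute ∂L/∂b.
∂L/∂b = 0

y = wx + b = (2)(1) + 0 = 2
∂L/∂y = 2(y - t) = 2(2 - 2) = 0
∂y/∂b = 1
∂L/∂b = ∂L/∂y · ∂y/∂b = 0 × 1 = 0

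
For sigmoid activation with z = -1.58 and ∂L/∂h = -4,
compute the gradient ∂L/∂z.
∂L/∂z = -0.5665

σ(-1.58) = 0.1708
σ'(-1.58) = σ(-1.58)(1 - σ(-1.58)) = 0.1708 × 0.8292 = 0.1416
∂L/∂z = ∂L/∂h · σ'(z) = -4 × 0.1416 = -0.5665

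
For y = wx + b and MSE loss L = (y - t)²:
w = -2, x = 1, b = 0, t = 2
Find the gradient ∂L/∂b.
∂L/∂b = -8

y = wx + b = (-2)(1) + 0 = -2
∂L/∂y = 2(y - t) = 2(-2 - 2) = -8
∂y/∂b = 1
∂L/∂b = ∂L/∂y · ∂y/∂b = -8 × 1 = -8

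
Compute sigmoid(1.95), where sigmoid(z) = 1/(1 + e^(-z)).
0.8754

sigmoid(1.95) = 1/(1 + e^(-1.95)) = 1/(1 + 0.1423) = 0.8754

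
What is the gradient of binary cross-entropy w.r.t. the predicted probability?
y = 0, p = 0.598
∂L/∂p = 2.488

∂L/∂p = -y/p + (1-y)/(1-p) = 0 + 1/0.402 = 2.488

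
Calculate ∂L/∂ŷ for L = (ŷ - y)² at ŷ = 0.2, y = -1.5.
∂L/∂ŷ = 3.4

∂L/∂ŷ = 2(ŷ - y) = 2(0.2 - -1.5) = 2(1.7) = 3.4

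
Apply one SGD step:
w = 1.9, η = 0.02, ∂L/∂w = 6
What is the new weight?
w_new = 1.78

w_new = w - η·∂L/∂w = 1.9 - 0.02×(6) = 1.9 - (0.12) = 1.78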